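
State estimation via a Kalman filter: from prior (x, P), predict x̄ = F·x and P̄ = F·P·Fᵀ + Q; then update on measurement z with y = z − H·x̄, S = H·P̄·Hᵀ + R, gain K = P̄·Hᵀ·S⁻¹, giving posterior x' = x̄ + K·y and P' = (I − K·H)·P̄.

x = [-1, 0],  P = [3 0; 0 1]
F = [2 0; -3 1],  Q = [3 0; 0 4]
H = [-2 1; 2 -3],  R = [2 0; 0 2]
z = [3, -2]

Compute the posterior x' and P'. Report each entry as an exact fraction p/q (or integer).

x̄ = F·x = [-2, 3]
P̄ = F·P·Fᵀ + Q = [15 -18; -18 32]
y = z − H·x̄ = [-4, 11]
S = H·P̄·Hᵀ + R = [166 -300; -300 566]
K = P̄·Hᵀ·S⁻¹ = [-492/989 -114/989; -278/989 -378/989]
x' = x̄ + K·y = [-1264/989, -79/989]
P' = (I − K·H)·P̄ = [795/989 606/989; 606/989 656/989]

x' = [-1264/989, -79/989]
P' = [795/989 606/989; 606/989 656/989]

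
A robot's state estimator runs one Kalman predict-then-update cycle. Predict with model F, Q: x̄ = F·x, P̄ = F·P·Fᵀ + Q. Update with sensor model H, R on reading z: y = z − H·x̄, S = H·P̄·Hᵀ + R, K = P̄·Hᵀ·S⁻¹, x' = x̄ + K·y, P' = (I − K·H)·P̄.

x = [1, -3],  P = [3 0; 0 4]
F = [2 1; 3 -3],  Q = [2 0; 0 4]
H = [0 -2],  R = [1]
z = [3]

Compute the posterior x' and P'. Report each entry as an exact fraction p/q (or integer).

x' = [-593/269, -390/269]
P' = [4698/269 6/269; 6/269 67/269]

x̄ = F·x = [-1, 12]
P̄ = F·P·Fᵀ + Q = [18 6; 6 67]
y = z − H·x̄ = [27]
S = H·P̄·Hᵀ + R = [269]
K = P̄·Hᵀ·S⁻¹ = [-12/269; -134/269]
x' = x̄ + K·y = [-593/269, -390/269]
P' = (I − K·H)·P̄ = [4698/269 6/269; 6/269 67/269]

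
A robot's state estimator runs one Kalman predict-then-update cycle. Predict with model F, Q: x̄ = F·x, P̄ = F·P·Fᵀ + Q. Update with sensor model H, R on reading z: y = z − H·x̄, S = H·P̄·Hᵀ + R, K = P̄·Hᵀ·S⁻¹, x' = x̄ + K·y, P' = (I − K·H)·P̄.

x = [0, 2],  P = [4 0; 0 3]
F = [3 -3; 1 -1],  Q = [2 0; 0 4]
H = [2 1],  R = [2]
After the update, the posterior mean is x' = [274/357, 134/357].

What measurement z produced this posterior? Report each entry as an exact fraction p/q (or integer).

x̄ = F·x = [-6, -2]
P̄ = F·P·Fᵀ + Q = [65 21; 21 11]
S = H·P̄·Hᵀ + R = [357]
K = P̄·Hᵀ·S⁻¹ = [151/357; 53/357]
x' − x̄ = [2416/357, 848/357] = K·y
y = (KᵀK)⁻¹·Kᵀ·(x' − x̄) = [16]
z = y + H·x̄ = [16] + [-14] = [2]

z = [2]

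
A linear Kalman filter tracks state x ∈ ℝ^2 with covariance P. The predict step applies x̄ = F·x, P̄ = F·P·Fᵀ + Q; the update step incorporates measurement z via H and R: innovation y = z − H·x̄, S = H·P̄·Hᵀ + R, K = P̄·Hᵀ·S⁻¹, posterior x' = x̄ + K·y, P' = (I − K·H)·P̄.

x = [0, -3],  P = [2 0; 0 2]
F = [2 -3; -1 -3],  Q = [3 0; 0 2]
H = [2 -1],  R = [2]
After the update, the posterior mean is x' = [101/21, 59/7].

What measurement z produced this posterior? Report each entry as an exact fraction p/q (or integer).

x̄ = F·x = [9, 9]
P̄ = F·P·Fᵀ + Q = [29 14; 14 22]
S = H·P̄·Hᵀ + R = [84]
K = P̄·Hᵀ·S⁻¹ = [11/21; 1/14]
x' − x̄ = [-88/21, -4/7] = K·y
y = (KᵀK)⁻¹·Kᵀ·(x' − x̄) = [-8]
z = y + H·x̄ = [-8] + [9] = [1]

z = [1]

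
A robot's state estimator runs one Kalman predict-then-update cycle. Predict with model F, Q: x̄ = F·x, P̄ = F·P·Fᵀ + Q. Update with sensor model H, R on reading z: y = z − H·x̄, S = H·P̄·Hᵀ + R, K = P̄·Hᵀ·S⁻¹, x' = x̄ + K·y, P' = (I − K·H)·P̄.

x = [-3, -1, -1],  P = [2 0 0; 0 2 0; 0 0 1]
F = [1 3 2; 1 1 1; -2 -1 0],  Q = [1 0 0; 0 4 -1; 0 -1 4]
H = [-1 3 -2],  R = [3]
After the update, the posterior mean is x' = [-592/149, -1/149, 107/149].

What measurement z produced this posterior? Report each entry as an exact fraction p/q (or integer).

x̄ = F·x = [-8, -5, 7]
P̄ = F·P·Fᵀ + Q = [25 10 -10; 10 9 -7; -10 -7 14]
S = H·P̄·Hᵀ + R = [149]
K = P̄·Hᵀ·S⁻¹ = [25/149; 31/149; -39/149]
x' − x̄ = [600/149, 744/149, -936/149] = K·y
y = (KᵀK)⁻¹·Kᵀ·(x' − x̄) = [24]
z = y + H·x̄ = [24] + [-21] = [3]

z = [3]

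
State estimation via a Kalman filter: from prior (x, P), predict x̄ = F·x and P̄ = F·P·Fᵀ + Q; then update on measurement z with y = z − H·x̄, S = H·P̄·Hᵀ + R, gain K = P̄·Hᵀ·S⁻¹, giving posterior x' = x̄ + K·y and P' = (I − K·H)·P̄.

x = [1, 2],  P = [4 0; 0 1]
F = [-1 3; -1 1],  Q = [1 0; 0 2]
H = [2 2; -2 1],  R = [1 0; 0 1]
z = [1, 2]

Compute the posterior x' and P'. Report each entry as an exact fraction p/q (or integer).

x' = [-139/388, 311/388]
P' = [259/1940 -91/1940; -91/1940 399/1940]

x̄ = F·x = [5, 1]
P̄ = F·P·Fᵀ + Q = [14 7; 7 7]
y = z − H·x̄ = [-11, 11]
S = H·P̄·Hᵀ + R = [141 -56; -56 36]
K = P̄·Hᵀ·S⁻¹ = [84/485 -609/1940; 154/485 581/1940]
x' = x̄ + K·y = [-139/388, 311/388]
P' = (I − K·H)·P̄ = [259/1940 -91/1940; -91/1940 399/1940]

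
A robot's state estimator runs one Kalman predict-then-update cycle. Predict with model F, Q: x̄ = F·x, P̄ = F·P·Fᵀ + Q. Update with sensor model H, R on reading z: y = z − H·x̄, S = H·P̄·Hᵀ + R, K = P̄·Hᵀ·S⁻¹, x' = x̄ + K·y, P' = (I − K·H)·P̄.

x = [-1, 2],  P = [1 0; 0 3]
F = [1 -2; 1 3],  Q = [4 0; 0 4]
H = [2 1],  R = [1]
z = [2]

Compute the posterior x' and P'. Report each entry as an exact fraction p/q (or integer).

x̄ = F·x = [-5, 5]
P̄ = F·P·Fᵀ + Q = [17 -17; -17 32]
y = z − H·x̄ = [7]
S = H·P̄·Hᵀ + R = [33]
K = P̄·Hᵀ·S⁻¹ = [17/33; -2/33]
x' = x̄ + K·y = [-46/33, 151/33]
P' = (I − K·H)·P̄ = [272/33 -527/33; -527/33 1052/33]

x' = [-46/33, 151/33]
P' = [272/33 -527/33; -527/33 1052/33]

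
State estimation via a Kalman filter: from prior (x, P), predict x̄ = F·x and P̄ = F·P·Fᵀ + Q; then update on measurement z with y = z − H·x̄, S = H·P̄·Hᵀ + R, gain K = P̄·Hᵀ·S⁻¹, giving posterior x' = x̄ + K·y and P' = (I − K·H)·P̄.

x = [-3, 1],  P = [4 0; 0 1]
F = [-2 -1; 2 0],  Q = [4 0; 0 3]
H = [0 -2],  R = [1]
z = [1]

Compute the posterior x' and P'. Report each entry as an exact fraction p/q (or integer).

x' = [3/7, -4/7]
P' = [593/77 -16/77; -16/77 19/77]

x̄ = F·x = [5, -6]
P̄ = F·P·Fᵀ + Q = [21 -16; -16 19]
y = z − H·x̄ = [-11]
S = H·P̄·Hᵀ + R = [77]
K = P̄·Hᵀ·S⁻¹ = [32/77; -38/77]
x' = x̄ + K·y = [3/7, -4/7]
P' = (I − K·H)·P̄ = [593/77 -16/77; -16/77 19/77]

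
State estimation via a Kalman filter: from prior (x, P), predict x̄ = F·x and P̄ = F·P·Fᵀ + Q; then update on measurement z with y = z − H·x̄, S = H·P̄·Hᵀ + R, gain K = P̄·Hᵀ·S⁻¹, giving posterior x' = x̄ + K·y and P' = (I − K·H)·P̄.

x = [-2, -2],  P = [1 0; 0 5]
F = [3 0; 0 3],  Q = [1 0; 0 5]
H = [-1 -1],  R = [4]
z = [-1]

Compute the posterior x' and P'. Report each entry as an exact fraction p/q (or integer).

x̄ = F·x = [-6, -6]
P̄ = F·P·Fᵀ + Q = [10 0; 0 50]
y = z − H·x̄ = [-13]
S = H·P̄·Hᵀ + R = [64]
K = P̄·Hᵀ·S⁻¹ = [-5/32; -25/32]
x' = x̄ + K·y = [-127/32, 133/32]
P' = (I − K·H)·P̄ = [135/16 -125/16; -125/16 175/16]

x' = [-127/32, 133/32]
P' = [135/16 -125/16; -125/16 175/16]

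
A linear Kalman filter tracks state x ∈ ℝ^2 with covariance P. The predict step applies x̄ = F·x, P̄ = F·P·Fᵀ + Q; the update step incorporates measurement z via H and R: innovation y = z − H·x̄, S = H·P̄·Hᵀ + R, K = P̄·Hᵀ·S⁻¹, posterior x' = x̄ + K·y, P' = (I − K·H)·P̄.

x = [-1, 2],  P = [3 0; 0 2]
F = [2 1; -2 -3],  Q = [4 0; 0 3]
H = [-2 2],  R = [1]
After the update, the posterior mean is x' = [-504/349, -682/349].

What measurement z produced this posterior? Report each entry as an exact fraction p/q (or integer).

x̄ = F·x = [0, -4]
P̄ = F·P·Fᵀ + Q = [18 -18; -18 33]
S = H·P̄·Hᵀ + R = [349]
K = P̄·Hᵀ·S⁻¹ = [-72/349; 102/349]
x' − x̄ = [-504/349, 714/349] = K·y
y = (KᵀK)⁻¹·Kᵀ·(x' − x̄) = [7]
z = y + H·x̄ = [7] + [-8] = [-1]

z = [-1]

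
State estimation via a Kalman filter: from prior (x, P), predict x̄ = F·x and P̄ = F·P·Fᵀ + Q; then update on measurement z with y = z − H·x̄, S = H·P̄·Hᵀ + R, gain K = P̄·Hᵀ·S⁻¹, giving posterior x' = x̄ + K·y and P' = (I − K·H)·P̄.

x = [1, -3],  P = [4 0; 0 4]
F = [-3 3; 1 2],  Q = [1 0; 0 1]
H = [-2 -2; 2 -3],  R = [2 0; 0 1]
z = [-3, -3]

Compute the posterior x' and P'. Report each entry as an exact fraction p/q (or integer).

x' = [2219/8753, 81457/70024]
P' = [1919/8753 696/8753; 696/8753 8355/70024]

x̄ = F·x = [-12, -5]
P̄ = F·P·Fᵀ + Q = [73 12; 12 21]
y = z − H·x̄ = [-37, 6]
S = H·P̄·Hᵀ + R = [474 -142; -142 338]
K = P̄·Hᵀ·S⁻¹ = [-2615/8753 1750/8753; -13923/70024 -13929/70024]
x' = x̄ + K·y = [2219/8753, 81457/70024]
P' = (I − K·H)·P̄ = [1919/8753 696/8753; 696/8753 8355/70024]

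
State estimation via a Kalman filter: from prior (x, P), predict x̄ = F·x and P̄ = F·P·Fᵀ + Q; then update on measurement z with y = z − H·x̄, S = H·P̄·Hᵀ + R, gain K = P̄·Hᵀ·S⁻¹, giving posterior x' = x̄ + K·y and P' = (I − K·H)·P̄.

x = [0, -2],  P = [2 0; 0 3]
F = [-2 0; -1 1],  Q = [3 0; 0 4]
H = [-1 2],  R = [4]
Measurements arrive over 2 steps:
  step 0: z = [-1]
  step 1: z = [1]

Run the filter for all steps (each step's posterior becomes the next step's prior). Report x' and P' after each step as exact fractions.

step 0: x̄ = F·x = [0, -2]
step 0: P̄ = F·P·Fᵀ + Q = [11 4; 4 9]
step 0: y = z − H·x̄ = [3]
step 0: S = H·P̄·Hᵀ + R = [35]
step 0: K = P̄·Hᵀ·S⁻¹ = [-3/35; 2/5]
step 0: x' = x̄ + K·y = [-9/35, -4/5]
step 0: P' = (I − K·H)·P̄ = [376/35 26/5; 26/5 17/5]
step 1: x̄ = F·x = [18/35, -19/35]
step 1: P̄ = F·P·Fᵀ + Q = [1609/35 388/35; 388/35 271/35]
step 1: y = z − H·x̄ = [13/5]
step 1: S = H·P̄·Hᵀ + R = [183/5]
step 1: K = P̄·Hᵀ·S⁻¹ = [-119/183; 22/183]
step 1: x' = x̄ + K·y = [-1507/1281, -295/1281]
step 1: P' = (I − K·H)·P̄ = [39064/1281 17866/1281; 17866/1281 9241/1281]

step 0: x' = [-9/35, -4/5], P' = [376/35 26/5; 26/5 17/5]
step 1: x' = [-1507/1281, -295/1281], P' = [39064/1281 17866/1281; 17866/1281 9241/1281]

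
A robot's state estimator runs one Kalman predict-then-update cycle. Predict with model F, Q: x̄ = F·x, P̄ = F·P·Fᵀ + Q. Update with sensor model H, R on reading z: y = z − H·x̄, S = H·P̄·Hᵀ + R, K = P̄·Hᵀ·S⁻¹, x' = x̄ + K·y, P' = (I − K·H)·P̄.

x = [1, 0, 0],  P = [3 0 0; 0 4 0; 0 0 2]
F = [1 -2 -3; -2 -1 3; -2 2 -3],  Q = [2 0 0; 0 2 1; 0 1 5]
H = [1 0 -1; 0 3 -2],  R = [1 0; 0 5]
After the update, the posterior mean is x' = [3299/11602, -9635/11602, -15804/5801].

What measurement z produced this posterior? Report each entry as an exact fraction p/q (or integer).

z = [3, 3]

x̄ = F·x = [1, -2, -2]
P̄ = F·P·Fᵀ + Q = [39 -16 -4; -16 36 -13; -4 -13 51]
S = H·P̄·Hᵀ + R = [99 101; 101 689]
K = P̄·Hᵀ·S⁻¹ = [33667/58010 -8303/58010; -15601/58010 13569/58010; -11827/29005 -4202/29005]
x' − x̄ = [-8303/11602, 13569/11602, -4202/5801] = K·y
y = (KᵀK)⁻¹·Kᵀ·(x' − x̄) = [0, 5]
z = y + H·x̄ = [0, 5] + [3, -2] = [3, 3]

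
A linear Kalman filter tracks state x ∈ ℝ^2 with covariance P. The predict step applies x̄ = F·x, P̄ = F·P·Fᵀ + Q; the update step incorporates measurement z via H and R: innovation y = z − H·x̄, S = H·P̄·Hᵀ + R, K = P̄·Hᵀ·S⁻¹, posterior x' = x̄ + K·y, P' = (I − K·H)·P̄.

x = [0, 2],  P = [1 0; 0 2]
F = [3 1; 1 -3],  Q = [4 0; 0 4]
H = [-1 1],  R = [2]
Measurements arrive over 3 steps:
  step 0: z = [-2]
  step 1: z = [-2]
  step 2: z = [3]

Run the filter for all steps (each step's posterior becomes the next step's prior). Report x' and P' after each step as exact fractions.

step 0: x̄ = F·x = [2, -6]
step 0: P̄ = F·P·Fᵀ + Q = [15 -3; -3 23]
step 0: y = z − H·x̄ = [6]
step 0: S = H·P̄·Hᵀ + R = [46]
step 0: K = P̄·Hᵀ·S⁻¹ = [-9/23; 13/23]
step 0: x' = x̄ + K·y = [-8/23, -60/23]
step 0: P' = (I − K·H)·P̄ = [183/23 165/23; 165/23 191/23]
step 1: x̄ = F·x = [-84/23, 172/23]
step 1: P̄ = F·P·Fᵀ + Q = [2920/23 -1344/23; -1344/23 1004/23]
step 1: y = z − H·x̄ = [-302/23]
step 1: S = H·P̄·Hᵀ + R = [6658/23]
step 1: K = P̄·Hᵀ·S⁻¹ = [-2132/3329; 1174/3329]
step 1: x' = x̄ + K·y = [15836/3329, 9480/3329]
step 1: P' = (I − K·H)·P̄ = [27384/3329 23120/3329; 23120/3329 25468/3329]
step 2: x̄ = F·x = [56988/3329, -12604/3329]
step 2: P̄ = F·P·Fᵀ + Q = [423960/3329 -179212/3329; -179212/3329 131192/3329]
step 2: y = z − H·x̄ = [79579/3329]
step 2: S = H·P̄·Hᵀ + R = [920234/3329]
step 2: K = P̄·Hᵀ·S⁻¹ = [-301586/460117; 155202/460117]
step 2: x' = x̄ + K·y = [667238/460117, 1968010/460117]
step 2: P' = (I − K·H)·P̄ = [3954032/460117 3350860/460117; 3350860/460117 3661264/460117]

step 0: x' = [-8/23, -60/23], P' = [183/23 165/23; 165/23 191/23]
step 1: x' = [15836/3329, 9480/3329], P' = [27384/3329 23120/3329; 23120/3329 25468/3329]
step 2: x' = [667238/460117, 1968010/460117], P' = [3954032/460117 3350860/460117; 3350860/460117 3661264/460117]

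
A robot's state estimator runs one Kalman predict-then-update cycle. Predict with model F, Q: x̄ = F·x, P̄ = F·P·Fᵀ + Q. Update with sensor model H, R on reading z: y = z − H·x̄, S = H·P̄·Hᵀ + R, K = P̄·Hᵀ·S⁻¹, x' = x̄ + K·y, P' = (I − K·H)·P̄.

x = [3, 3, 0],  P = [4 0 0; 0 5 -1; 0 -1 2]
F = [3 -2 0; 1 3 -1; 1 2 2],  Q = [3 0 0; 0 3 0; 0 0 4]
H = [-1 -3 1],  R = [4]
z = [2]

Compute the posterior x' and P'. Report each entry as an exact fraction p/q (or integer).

x̄ = F·x = [3, 12, 9]
P̄ = F·P·Fᵀ + Q = [59 -20 -4; -20 60 26; -4 26 28]
y = z − H·x̄ = [32]
S = H·P̄·Hᵀ + R = [363]
K = P̄·Hᵀ·S⁻¹ = [-1/121; -134/363; -46/363]
x' = x̄ + K·y = [331/121, 68/363, 1795/363]
P' = (I − K·H)·P̄ = [7136/121 -2554/121 -530/121; -2554/121 3824/363 3274/363; -530/121 3274/363 8048/363]

x' = [331/121, 68/363, 1795/363]
P' = [7136/121 -2554/121 -530/121; -2554/121 3824/363 3274/363; -530/121 3274/363 8048/363]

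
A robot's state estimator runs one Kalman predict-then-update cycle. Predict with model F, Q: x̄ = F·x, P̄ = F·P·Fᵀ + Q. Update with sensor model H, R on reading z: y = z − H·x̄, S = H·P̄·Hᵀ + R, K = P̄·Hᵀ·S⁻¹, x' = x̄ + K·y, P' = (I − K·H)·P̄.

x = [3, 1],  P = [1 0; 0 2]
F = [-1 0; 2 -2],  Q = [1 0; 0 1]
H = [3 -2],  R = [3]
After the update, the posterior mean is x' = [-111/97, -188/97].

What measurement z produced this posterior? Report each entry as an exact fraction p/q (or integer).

z = [1]

x̄ = F·x = [-3, 4]
P̄ = F·P·Fᵀ + Q = [2 -2; -2 13]
S = H·P̄·Hᵀ + R = [97]
K = P̄·Hᵀ·S⁻¹ = [10/97; -32/97]
x' − x̄ = [180/97, -576/97] = K·y
y = (KᵀK)⁻¹·Kᵀ·(x' − x̄) = [18]
z = y + H·x̄ = [18] + [-17] = [1]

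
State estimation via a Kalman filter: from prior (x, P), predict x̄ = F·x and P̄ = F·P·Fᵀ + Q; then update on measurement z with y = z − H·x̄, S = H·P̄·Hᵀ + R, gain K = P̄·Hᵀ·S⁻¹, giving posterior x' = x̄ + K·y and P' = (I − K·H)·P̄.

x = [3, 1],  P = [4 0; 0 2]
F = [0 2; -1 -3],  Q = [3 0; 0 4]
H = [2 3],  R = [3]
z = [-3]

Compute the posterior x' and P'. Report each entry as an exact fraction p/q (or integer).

x̄ = F·x = [2, -6]
P̄ = F·P·Fᵀ + Q = [11 -12; -12 26]
y = z − H·x̄ = [11]
S = H·P̄·Hᵀ + R = [137]
K = P̄·Hᵀ·S⁻¹ = [-14/137; 54/137]
x' = x̄ + K·y = [120/137, -228/137]
P' = (I − K·H)·P̄ = [1311/137 -888/137; -888/137 646/137]

x' = [120/137, -228/137]
P' = [1311/137 -888/137; -888/137 646/137]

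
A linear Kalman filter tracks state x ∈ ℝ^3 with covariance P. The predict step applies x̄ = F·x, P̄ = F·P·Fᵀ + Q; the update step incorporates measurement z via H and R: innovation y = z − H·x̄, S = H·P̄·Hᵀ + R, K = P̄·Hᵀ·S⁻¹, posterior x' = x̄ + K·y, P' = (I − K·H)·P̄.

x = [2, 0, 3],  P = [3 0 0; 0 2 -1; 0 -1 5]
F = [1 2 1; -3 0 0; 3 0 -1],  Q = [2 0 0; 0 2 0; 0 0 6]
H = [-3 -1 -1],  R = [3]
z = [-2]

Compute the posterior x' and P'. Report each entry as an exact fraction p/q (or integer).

x̄ = F·x = [5, -6, 3]
P̄ = F·P·Fᵀ + Q = [14 -9 6; -9 29 -27; 6 -27 38]
y = z − H·x̄ = [10]
S = H·P̄·Hᵀ + R = [124]
K = P̄·Hᵀ·S⁻¹ = [-39/124; 25/124; -29/124]
x' = x̄ + K·y = [115/62, -247/62, 41/62]
P' = (I − K·H)·P̄ = [215/124 -141/124 -387/124; -141/124 2971/124 -2623/124; -387/124 -2623/124 3871/124]

x' = [115/62, -247/62, 41/62]
P' = [215/124 -141/124 -387/124; -141/124 2971/124 -2623/124; -387/124 -2623/124 3871/124]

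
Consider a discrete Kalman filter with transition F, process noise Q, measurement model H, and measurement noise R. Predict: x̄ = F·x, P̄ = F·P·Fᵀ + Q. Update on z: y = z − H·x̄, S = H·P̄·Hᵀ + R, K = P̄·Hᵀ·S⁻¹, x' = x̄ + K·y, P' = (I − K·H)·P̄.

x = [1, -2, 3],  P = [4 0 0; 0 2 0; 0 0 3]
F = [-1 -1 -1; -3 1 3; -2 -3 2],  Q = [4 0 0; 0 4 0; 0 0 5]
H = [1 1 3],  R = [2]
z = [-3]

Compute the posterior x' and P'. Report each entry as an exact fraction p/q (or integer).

x' = [-2948/809, -2994/809, 1195/809]
P' = [9073/809 -5955/809 -1014/809; -5955/809 24137/809 -5942/809; -1014/809 -5942/809 2450/809]

x̄ = F·x = [-2, 4, 10]
P̄ = F·P·Fᵀ + Q = [13 1 8; 1 69 36; 8 36 51]
y = z − H·x̄ = [-35]
S = H·P̄·Hᵀ + R = [809]
K = P̄·Hᵀ·S⁻¹ = [38/809; 178/809; 197/809]
x' = x̄ + K·y = [-2948/809, -2994/809, 1195/809]
P' = (I − K·H)·P̄ = [9073/809 -5955/809 -1014/809; -5955/809 24137/809 -5942/809; -1014/809 -5942/809 2450/809]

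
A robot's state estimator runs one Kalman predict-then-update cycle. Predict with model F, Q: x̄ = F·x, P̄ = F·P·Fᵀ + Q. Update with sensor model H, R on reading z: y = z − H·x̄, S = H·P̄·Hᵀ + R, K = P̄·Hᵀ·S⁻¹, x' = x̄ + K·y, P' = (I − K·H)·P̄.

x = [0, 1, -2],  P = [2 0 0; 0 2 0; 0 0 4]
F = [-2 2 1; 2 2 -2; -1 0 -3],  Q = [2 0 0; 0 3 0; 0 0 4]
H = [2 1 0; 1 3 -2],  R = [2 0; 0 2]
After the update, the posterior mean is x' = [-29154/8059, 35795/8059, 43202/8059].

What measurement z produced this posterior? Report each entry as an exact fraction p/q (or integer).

z = [-3, -1]

x̄ = F·x = [0, 6, 6]
P̄ = F·P·Fᵀ + Q = [22 -8 -8; -8 35 20; -8 20 42]
S = H·P̄·Hᵀ + R = [93 85; 85 251]
K = P̄·Hᵀ·S⁻¹ = [3923/8059 -879/8059; -38/8059 1843/8059; 1862/8059 -1658/8059]
x' − x̄ = [-29154/8059, -12559/8059, -5152/8059] = K·y
y = (KᵀK)⁻¹·Kᵀ·(x' − x̄) = [-9, -7]
z = y + H·x̄ = [-9, -7] + [6, 6] = [-3, -1]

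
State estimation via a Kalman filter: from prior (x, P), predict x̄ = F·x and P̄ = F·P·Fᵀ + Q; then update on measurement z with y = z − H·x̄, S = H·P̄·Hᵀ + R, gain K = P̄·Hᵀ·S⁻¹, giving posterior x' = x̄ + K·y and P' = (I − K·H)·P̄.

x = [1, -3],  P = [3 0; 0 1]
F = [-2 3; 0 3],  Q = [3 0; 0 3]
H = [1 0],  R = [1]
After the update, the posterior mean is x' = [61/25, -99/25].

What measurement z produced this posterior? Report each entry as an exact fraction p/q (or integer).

z = [3]

x̄ = F·x = [-11, -9]
P̄ = F·P·Fᵀ + Q = [24 9; 9 12]
S = H·P̄·Hᵀ + R = [25]
K = P̄·Hᵀ·S⁻¹ = [24/25; 9/25]
x' − x̄ = [336/25, 126/25] = K·y
y = (KᵀK)⁻¹·Kᵀ·(x' − x̄) = [14]
z = y + H·x̄ = [14] + [-11] = [3]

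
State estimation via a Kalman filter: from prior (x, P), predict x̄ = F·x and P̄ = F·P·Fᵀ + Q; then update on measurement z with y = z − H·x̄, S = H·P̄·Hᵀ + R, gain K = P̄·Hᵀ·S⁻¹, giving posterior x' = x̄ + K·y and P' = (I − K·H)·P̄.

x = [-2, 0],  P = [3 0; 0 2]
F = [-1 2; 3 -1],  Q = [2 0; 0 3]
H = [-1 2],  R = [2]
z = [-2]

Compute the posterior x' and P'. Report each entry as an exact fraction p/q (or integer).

x' = [-2/5, -82/65]
P' = [26/5 12/5; 12/5 311/195]

x̄ = F·x = [2, -6]
P̄ = F·P·Fᵀ + Q = [13 -13; -13 32]
y = z − H·x̄ = [12]
S = H·P̄·Hᵀ + R = [195]
K = P̄·Hᵀ·S⁻¹ = [-1/5; 77/195]
x' = x̄ + K·y = [-2/5, -82/65]
P' = (I − K·H)·P̄ = [26/5 12/5; 12/5 311/195]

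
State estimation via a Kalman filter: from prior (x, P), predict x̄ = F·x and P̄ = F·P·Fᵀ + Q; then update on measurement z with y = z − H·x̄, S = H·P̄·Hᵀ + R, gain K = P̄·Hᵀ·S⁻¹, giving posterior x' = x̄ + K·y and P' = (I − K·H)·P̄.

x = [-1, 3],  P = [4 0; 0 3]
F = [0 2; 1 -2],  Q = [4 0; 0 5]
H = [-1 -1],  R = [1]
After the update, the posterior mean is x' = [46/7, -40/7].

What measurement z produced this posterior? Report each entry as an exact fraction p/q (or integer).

z = [-1]

x̄ = F·x = [6, -7]
P̄ = F·P·Fᵀ + Q = [16 -12; -12 21]
S = H·P̄·Hᵀ + R = [14]
K = P̄·Hᵀ·S⁻¹ = [-2/7; -9/14]
x' − x̄ = [4/7, 9/7] = K·y
y = (KᵀK)⁻¹·Kᵀ·(x' − x̄) = [-2]
z = y + H·x̄ = [-2] + [1] = [-1]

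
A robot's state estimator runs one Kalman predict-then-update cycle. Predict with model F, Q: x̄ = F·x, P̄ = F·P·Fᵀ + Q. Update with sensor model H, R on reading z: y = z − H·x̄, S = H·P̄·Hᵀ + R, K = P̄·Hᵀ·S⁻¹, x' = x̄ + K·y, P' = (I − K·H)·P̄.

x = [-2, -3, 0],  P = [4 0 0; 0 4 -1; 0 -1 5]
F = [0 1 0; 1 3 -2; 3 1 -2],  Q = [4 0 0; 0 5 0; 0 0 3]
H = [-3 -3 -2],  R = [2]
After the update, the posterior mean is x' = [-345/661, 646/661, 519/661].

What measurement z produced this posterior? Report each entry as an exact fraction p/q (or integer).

z = [-3]

x̄ = F·x = [-3, -11, -9]
P̄ = F·P·Fᵀ + Q = [8 14 6; 14 77 52; 6 52 67]
S = H·P̄·Hᵀ + R = [1983]
K = P̄·Hᵀ·S⁻¹ = [-26/661; -377/1983; -308/1983]
x' − x̄ = [1638/661, 7917/661, 6468/661] = K·y
y = (KᵀK)⁻¹·Kᵀ·(x' − x̄) = [-63]
z = y + H·x̄ = [-63] + [60] = [-3]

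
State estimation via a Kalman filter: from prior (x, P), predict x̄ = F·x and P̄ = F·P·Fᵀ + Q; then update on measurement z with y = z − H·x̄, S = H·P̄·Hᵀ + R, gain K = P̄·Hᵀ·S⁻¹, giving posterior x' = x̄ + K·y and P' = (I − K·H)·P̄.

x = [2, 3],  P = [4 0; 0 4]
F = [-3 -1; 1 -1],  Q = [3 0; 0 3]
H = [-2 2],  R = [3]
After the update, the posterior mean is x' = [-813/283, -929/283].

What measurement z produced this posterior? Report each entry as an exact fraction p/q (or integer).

z = [-1]

x̄ = F·x = [-9, -1]
P̄ = F·P·Fᵀ + Q = [43 -8; -8 11]
S = H·P̄·Hᵀ + R = [283]
K = P̄·Hᵀ·S⁻¹ = [-102/283; 38/283]
x' − x̄ = [1734/283, -646/283] = K·y
y = (KᵀK)⁻¹·Kᵀ·(x' − x̄) = [-17]
z = y + H·x̄ = [-17] + [16] = [-1]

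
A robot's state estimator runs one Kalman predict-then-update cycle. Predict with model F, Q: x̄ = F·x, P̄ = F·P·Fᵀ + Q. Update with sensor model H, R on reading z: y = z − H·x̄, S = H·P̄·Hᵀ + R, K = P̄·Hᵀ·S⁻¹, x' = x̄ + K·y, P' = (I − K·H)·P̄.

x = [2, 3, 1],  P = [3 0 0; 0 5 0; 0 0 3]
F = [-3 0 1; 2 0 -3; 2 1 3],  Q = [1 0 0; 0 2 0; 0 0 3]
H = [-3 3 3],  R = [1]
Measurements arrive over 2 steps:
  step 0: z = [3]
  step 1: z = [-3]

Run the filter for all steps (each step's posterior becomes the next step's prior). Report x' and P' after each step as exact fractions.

step 0: x̄ = F·x = [-5, 1, 10]
step 0: P̄ = F·P·Fᵀ + Q = [31 -27 -9; -27 41 -15; -9 -15 47]
step 0: y = z − H·x̄ = [-45]
step 0: S = H·P̄·Hᵀ + R = [1450]
step 0: K = P̄·Hᵀ·S⁻¹ = [-201/1450; 159/1450; 123/1450]
step 0: x' = x̄ + K·y = [359/290, -1141/290, 1793/290]
step 0: P' = (I − K·H)·P̄ = [4549/1450 -7191/1450 11673/1450; -7191/1450 34169/1450 -41307/1450; 11673/1450 -41307/1450 53021/1450]
step 1: x̄ = F·x = [358/145, -4661/290, 2478/145]
step 1: P̄ = F·P·Fᵀ + Q = [12687/725 -28977/725 15162/725; -28977/725 358209/1450 -174727/725; 15162/725 -174727/725 198687/725]
step 1: y = z − H·x̄ = [393/290]
step 1: S = H·P̄·Hᵀ + R = [1237231/1450]
step 1: K = P̄·Hᵀ·S⁻¹ = [-159012/1237231; 200127/1237231; 52788/1237231]
step 1: x' = x̄ + K·y = [2839192/1237231, -19614082/1237231, 21215388/1237231]
step 1: P' = (I − K·H)·P̄ = [4212885/1237231 -27503373/1237231 31663254/1237231; -27503373/1237231 278025147/1237231 -305461811/1237231; 31663254/1237231 -305461811/1237231 337142661/1237231]

step 0: x' = [359/290, -1141/290, 1793/290], P' = [4549/1450 -7191/1450 11673/1450; -7191/1450 34169/1450 -41307/1450; 11673/1450 -41307/1450 53021/1450]
step 1: x' = [2839192/1237231, -19614082/1237231, 21215388/1237231], P' = [4212885/1237231 -27503373/1237231 31663254/1237231; -27503373/1237231 278025147/1237231 -305461811/1237231; 31663254/1237231 -305461811/1237231 337142661/1237231]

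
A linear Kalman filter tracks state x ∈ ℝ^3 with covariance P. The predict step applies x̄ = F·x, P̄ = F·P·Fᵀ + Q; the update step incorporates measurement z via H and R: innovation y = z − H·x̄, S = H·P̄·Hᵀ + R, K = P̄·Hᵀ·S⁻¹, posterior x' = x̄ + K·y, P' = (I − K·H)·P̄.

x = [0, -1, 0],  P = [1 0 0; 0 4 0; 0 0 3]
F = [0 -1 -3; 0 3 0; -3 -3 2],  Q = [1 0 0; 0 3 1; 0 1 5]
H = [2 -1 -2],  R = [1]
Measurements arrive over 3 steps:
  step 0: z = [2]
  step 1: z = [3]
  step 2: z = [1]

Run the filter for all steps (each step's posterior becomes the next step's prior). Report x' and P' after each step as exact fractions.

step 0: x' = [53/31, -365/124, 271/124], P' = [1040/93 -1270/93 1664/93; -1270/93 14459/372 -12313/372; 1664/93 -12313/372 12863/372]
step 1: x' = [127348/283001, -631230/283001, 19549/283001], P' = [25488892/849003 -4989552/283001 32874892/849003; -4989552/283001 8395997/283001 -9240795/283001; 32874892/849003 -9240795/283001 46929781/849003]
step 2: x' = [5074973511/2092771087, -13229925930/2092771087, 10644069382/2092771087], P' = [137102268377/2092771087 -84963699732/2092771087 179239912928/2092771087; -84963699732/2092771087 92288298912/2092771087 -131424626538/2092771087; 179239912928/2092771087 -131424626538/2092771087 245289390078/2092771087]

step 0: x̄ = F·x = [1, -3, 3]
step 0: P̄ = F·P·Fᵀ + Q = [32 -12 -6; -12 39 -35; -6 -35 62]
step 0: y = z − H·x̄ = [3]
step 0: S = H·P̄·Hᵀ + R = [372]
step 0: K = P̄·Hᵀ·S⁻¹ = [22/93; 7/372; -101/372]
step 0: x' = x̄ + K·y = [53/31, -365/124, 271/124]
step 0: P' = (I − K·H)·P̄ = [1040/93 -1270/93 1664/93; -1270/93 14459/372 -12313/372; 1664/93 -12313/372 12863/372]
step 1: x̄ = F·x = [-112/31, -1095/124, 1001/124]
step 1: P̄ = F·P·Fᵀ + Q = [14180/93 5620/31 -18832/93; 5620/31 43749/124 -52639/124; -18832/93 -52639/124 197327/372]
step 1: y = z − H·x̄ = [2175/124]
step 1: S = H·P̄·Hᵀ + R = [283001/124]
step 1: K = P̄·Hᵀ·S⁻¹ = [65552/283001; 106489/283001; -129131/283001]
step 1: x' = x̄ + K·y = [127348/283001, -631230/283001, 19549/283001]
step 1: P' = (I − K·H)·P̄ = [25488892/849003 -4989552/283001 32874892/849003; -4989552/283001 8395997/283001 -9240795/283001; 32874892/849003 -9240795/283001 46929781/849003]
step 2: x̄ = F·x = [572583/283001, -1893690/283001, 1550744/283001]
step 2: P̄ = F·P·Fᵀ + Q = [94023571/283001 57979164/283001 -49701116/283001; 57979164/283001 76412976/283001 -85819774/283001; -49701116/283001 -85819774/283001 316790194/849003]
step 2: y = z − H·x̄ = [345633/283001]
step 2: S = H·P̄·Hᵀ + R = [2092771087/849003]
step 2: K = P̄·Hᵀ·S⁻¹ = [688410630/2092771087; 633554700/2092771087; -674327762/2092771087]
step 2: x' = x̄ + K·y = [5074973511/2092771087, -13229925930/2092771087, 10644069382/2092771087]
step 2: P' = (I − K·H)·P̄ = [137102268377/2092771087 -84963699732/2092771087 179239912928/2092771087; -84963699732/2092771087 92288298912/2092771087 -131424626538/2092771087; 179239912928/2092771087 -131424626538/2092771087 245289390078/2092771087]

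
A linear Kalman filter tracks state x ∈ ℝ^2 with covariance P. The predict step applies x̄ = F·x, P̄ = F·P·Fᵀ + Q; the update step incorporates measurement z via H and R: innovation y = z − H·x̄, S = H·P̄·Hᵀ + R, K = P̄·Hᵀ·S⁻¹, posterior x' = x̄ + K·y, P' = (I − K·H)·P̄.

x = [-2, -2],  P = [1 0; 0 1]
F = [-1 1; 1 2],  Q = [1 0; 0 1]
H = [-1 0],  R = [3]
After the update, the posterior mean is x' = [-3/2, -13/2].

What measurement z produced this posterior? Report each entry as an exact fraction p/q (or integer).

z = [3]

x̄ = F·x = [0, -6]
P̄ = F·P·Fᵀ + Q = [3 1; 1 6]
S = H·P̄·Hᵀ + R = [6]
K = P̄·Hᵀ·S⁻¹ = [-1/2; -1/6]
x' − x̄ = [-3/2, -1/2] = K·y
y = (KᵀK)⁻¹·Kᵀ·(x' − x̄) = [3]
z = y + H·x̄ = [3] + [0] = [3]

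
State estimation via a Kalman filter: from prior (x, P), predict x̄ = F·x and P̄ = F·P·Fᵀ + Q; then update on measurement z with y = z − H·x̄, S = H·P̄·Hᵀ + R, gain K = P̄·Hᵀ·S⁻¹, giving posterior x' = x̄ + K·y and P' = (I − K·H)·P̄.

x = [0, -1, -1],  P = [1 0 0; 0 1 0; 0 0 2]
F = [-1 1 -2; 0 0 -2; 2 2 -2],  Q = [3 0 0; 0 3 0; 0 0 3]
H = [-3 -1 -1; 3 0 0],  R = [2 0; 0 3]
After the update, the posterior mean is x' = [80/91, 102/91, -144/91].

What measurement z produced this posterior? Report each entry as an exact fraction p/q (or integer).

x̄ = F·x = [1, 2, 0]
P̄ = F·P·Fᵀ + Q = [13 8 8; 8 11 8; 8 8 19]
S = H·P̄·Hᵀ + R = [261 -165; -165 120]
K = P̄·Hᵀ·S⁻¹ = [-11/273 368/1365; -80/273 -277/1365; -48/91 -239/455]
x' − x̄ = [-11/91, -80/91, -144/91] = K·y
y = (KᵀK)⁻¹·Kᵀ·(x' − x̄) = [3, 0]
z = y + H·x̄ = [3, 0] + [-5, 3] = [-2, 3]

z = [-2, 3]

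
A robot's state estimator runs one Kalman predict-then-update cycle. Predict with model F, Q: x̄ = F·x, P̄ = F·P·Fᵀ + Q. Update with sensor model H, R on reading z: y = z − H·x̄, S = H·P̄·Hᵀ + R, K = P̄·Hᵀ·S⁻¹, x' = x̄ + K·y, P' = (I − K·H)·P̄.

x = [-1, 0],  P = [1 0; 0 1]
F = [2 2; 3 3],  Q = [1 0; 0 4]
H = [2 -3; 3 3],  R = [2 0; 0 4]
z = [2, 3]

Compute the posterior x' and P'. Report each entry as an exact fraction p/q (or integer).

x' = [5959/6754, 51/6754]
P' = [747/3377 105/3377; 105/3377 503/3377]

x̄ = F·x = [-2, -3]
P̄ = F·P·Fᵀ + Q = [9 12; 12 22]
y = z − H·x̄ = [-3, 18]
S = H·P̄·Hᵀ + R = [92 -180; -180 499]
K = P̄·Hᵀ·S⁻¹ = [1179/6754 639/3377; -1299/6754 456/3377]
x' = x̄ + K·y = [5959/6754, 51/6754]
P' = (I − K·H)·P̄ = [747/3377 105/3377; 105/3377 503/3377]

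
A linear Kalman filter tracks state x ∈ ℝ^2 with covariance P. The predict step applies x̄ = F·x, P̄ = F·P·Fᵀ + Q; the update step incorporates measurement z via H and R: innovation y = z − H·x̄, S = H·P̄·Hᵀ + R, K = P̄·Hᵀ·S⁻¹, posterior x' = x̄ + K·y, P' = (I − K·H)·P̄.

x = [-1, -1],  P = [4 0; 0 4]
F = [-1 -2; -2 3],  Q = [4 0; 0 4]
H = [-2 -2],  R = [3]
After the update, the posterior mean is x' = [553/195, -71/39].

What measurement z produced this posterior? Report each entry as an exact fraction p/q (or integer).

z = [-2]

x̄ = F·x = [3, -1]
P̄ = F·P·Fᵀ + Q = [24 -16; -16 56]
S = H·P̄·Hᵀ + R = [195]
K = P̄·Hᵀ·S⁻¹ = [-16/195; -16/39]
x' − x̄ = [-32/195, -32/39] = K·y
y = (KᵀK)⁻¹·Kᵀ·(x' − x̄) = [2]
z = y + H·x̄ = [2] + [-4] = [-2]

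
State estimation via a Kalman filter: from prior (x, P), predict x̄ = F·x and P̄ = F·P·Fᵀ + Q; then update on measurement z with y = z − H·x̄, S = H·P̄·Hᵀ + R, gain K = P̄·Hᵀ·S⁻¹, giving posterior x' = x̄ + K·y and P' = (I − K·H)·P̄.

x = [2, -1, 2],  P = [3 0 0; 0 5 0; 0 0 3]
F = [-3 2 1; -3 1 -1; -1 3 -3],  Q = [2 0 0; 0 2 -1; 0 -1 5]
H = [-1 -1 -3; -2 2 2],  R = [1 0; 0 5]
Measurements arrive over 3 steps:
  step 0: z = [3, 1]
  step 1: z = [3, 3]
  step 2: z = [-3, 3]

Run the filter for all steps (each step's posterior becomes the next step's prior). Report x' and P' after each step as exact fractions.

step 0: x̄ = F·x = [-6, -9, -11]
step 0: P̄ = F·P·Fᵀ + Q = [52 34 30; 34 37 32; 30 32 80]
step 0: y = z − H·x̄ = [-45, 29]
step 0: S = H·P̄·Hᵀ + R = [1250 -586; -586 425]
step 0: K = P̄·Hᵀ·S⁻¹ = [-30368/93927 -36568/93927; -9985/62618 -1727/31309; -16123/93927 14014/93927]
step 0: x' = x̄ + K·y = [-257474/93927, -214403/62618, 98744/93927]
step 0: P' = (I − K·H)·P̄ = [417068/93927 227274/31309 -356174/93927; 227274/31309 891151/62618 -222619/31309; -356174/93927 -222619/31309 346718/93927]
step 1: x̄ = F·x = [227957/93927, 704147/187854, -2007143/187854]
step 1: P̄ = F·P·Fᵀ + Q = [918842/93927 611806/93927 -114454/93927; 611806/93927 1465297/187854 -330415/187854; -114454/93927 -330415/187854 43662307/187854]
step 1: y = z − H·x̄ = [-716301/31309, 2040691/93927]
step 1: S = H·P̄·Hᵀ + R = [65923814/31309 -43250230/31309; -43250230/31309 89099735/93927]
step 1: K = P̄·Hᵀ·S⁻¹ = [-229075883/836970751 -341508350/836970751; -92777886/836970751 -135940462/836970751; -337471339/1673941502 163474627/836970751]
step 1: x' = x̄ + K·y = [-147538222/836970751, 4612804027/1673941502, -1530573803/836970751]
step 1: P' = (I − K·H)·P̄ = [2227054852/836970751 3058915450/836970751 -1685631473/836970751; 3058915450/836970751 11123330449/1673941502 -5685201859/1673941502; -1685631473/836970751 -5685201859/1673941502 1565656024/836970751]
step 2: x̄ = F·x = [3524844890/836970751, 8559180965/1673941502, 23316931343/1673941502]
step 2: P̄ = F·P·Fᵀ + Q = [7566151812/836970751 9827059945/1673941502 -6502262229/1673941502; 9827059945/1673941502 12125353479/1673941502 -6327412205/1673941502; -6502262229/1673941502 -6327412205/1673941502 186514670073/1673941502]
step 2: y = z − H·x̄ = [40268920134/836970751, -22315510275/836970751]
step 2: S = H·P̄·Hᵀ + R = [825119851274/836970751 -544231935712/836970751; -544231935712/836970751 393120668423/836970751]
step 2: K = P̄·Hᵀ·S⁻¹ = [-2986078912763/11224314023486 -2235510368964/5612157011743; -6634865068961/67345884140916 -2468866642429/16836471035229; -4667589362059/22448628046972 1049723746353/5612157011743]
step 2: x' = x̄ + K·y = [11404760483999/5612157011743, 24036087746758/5612157011743, -5956811497877/5612157011743]
step 2: P' = (I − K·H)·P̄ = [28665694299275/11224314023486 78144042749877/22448628046972 -43167757840967/22448628046972; 78144042749877/22448628046972 857027648656693/134691768281832 -145846908335337/44897256093944; -43167757840967/22448628046972 -145846908335337/44897256093944 80505867580463/44897256093944]

step 0: x' = [-257474/93927, -214403/62618, 98744/93927], P' = [417068/93927 227274/31309 -356174/93927; 227274/31309 891151/62618 -222619/31309; -356174/93927 -222619/31309 346718/93927]
step 1: x' = [-147538222/836970751, 4612804027/1673941502, -1530573803/836970751], P' = [2227054852/836970751 3058915450/836970751 -1685631473/836970751; 3058915450/836970751 11123330449/1673941502 -5685201859/1673941502; -1685631473/836970751 -5685201859/1673941502 1565656024/836970751]
step 2: x' = [11404760483999/5612157011743, 24036087746758/5612157011743, -5956811497877/5612157011743], P' = [28665694299275/11224314023486 78144042749877/22448628046972 -43167757840967/22448628046972; 78144042749877/22448628046972 857027648656693/134691768281832 -145846908335337/44897256093944; -43167757840967/22448628046972 -145846908335337/44897256093944 80505867580463/44897256093944]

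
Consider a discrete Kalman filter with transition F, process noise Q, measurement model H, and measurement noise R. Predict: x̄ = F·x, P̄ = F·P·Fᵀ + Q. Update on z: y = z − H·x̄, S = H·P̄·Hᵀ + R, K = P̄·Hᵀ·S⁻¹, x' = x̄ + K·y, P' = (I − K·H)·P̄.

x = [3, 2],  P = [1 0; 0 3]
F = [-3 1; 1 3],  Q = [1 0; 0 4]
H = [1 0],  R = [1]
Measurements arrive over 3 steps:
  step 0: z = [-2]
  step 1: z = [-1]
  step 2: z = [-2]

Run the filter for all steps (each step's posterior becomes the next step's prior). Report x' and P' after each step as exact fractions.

step 0: x̄ = F·x = [-7, 9]
step 0: P̄ = F·P·Fᵀ + Q = [13 6; 6 32]
step 0: y = z − H·x̄ = [5]
step 0: S = H·P̄·Hᵀ + R = [14]
step 0: K = P̄·Hᵀ·S⁻¹ = [13/14; 3/7]
step 0: x' = x̄ + K·y = [-33/14, 78/7]
step 0: P' = (I − K·H)·P̄ = [13/14 3/7; 3/7 206/7]
step 1: x̄ = F·x = [255/14, 435/14]
step 1: P̄ = F·P·Fᵀ + Q = [507/14 1149/14; 1149/14 3813/14]
step 1: y = z − H·x̄ = [-269/14]
step 1: S = H·P̄·Hᵀ + R = [521/14]
step 1: K = P̄·Hᵀ·S⁻¹ = [507/521; 1149/521]
step 1: x' = x̄ + K·y = [-252/521, -5889/521]
step 1: P' = (I − K·H)·P̄ = [507/521 1149/521; 1149/521 47598/521]
step 2: x̄ = F·x = [-5133/521, -17919/521]
step 2: P̄ = F·P·Fᵀ + Q = [45788/521 132081/521; 132081/521 437867/521]
step 2: y = z − H·x̄ = [4091/521]
step 2: S = H·P̄·Hᵀ + R = [46309/521]
step 2: K = P̄·Hᵀ·S⁻¹ = [45788/46309; 132081/46309]
step 2: x' = x̄ + K·y = [-96709/46309, -555600/46309]
step 2: P' = (I − K·H)·P̄ = [45788/46309 132081/46309; 132081/46309 5435302/46309]

step 0: x' = [-33/14, 78/7], P' = [13/14 3/7; 3/7 206/7]
step 1: x' = [-252/521, -5889/521], P' = [507/521 1149/521; 1149/521 47598/521]
step 2: x' = [-96709/46309, -555600/46309], P' = [45788/46309 132081/46309; 132081/46309 5435302/46309]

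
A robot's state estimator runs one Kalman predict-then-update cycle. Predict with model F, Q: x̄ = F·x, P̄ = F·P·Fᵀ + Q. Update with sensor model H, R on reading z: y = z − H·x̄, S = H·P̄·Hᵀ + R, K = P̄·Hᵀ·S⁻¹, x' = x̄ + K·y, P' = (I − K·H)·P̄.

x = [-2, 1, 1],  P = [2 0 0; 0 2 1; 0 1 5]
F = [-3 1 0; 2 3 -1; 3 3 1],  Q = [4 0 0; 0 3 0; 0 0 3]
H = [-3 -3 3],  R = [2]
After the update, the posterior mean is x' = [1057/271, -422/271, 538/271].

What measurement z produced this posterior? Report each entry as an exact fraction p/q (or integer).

x̄ = F·x = [7, -2, -2]
P̄ = F·P·Fᵀ + Q = [24 -7 -11; -7 28 25; -11 25 50]
S = H·P̄·Hᵀ + R = [542]
K = P̄·Hᵀ·S⁻¹ = [-42/271; 6/271; 54/271]
x' − x̄ = [-840/271, 120/271, 1080/271] = K·y
y = (KᵀK)⁻¹·Kᵀ·(x' − x̄) = [20]
z = y + H·x̄ = [20] + [-21] = [-1]

z = [-1]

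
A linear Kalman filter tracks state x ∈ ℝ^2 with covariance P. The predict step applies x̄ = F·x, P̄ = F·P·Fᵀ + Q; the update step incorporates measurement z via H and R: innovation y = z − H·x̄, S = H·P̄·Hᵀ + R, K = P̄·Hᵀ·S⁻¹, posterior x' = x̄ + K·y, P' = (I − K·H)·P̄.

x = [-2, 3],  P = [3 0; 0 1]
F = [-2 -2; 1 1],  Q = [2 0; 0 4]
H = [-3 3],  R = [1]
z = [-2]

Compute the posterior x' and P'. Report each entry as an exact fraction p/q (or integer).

x' = [100/379, -149/379]
P' = [738/379 712/379; 712/379 728/379]

x̄ = F·x = [-2, 1]
P̄ = F·P·Fᵀ + Q = [18 -8; -8 8]
y = z − H·x̄ = [-11]
S = H·P̄·Hᵀ + R = [379]
K = P̄·Hᵀ·S⁻¹ = [-78/379; 48/379]
x' = x̄ + K·y = [100/379, -149/379]
P' = (I − K·H)·P̄ = [738/379 712/379; 712/379 728/379]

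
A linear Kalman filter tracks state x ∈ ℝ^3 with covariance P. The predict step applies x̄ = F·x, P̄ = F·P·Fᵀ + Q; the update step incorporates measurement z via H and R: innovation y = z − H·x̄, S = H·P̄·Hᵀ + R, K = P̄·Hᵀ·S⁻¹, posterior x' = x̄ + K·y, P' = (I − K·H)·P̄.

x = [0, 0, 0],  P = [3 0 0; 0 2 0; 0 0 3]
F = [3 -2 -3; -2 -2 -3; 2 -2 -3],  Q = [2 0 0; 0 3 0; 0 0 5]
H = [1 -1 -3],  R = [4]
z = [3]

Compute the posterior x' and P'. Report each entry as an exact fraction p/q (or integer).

x̄ = F·x = [0, 0, 0]
P̄ = F·P·Fᵀ + Q = [64 17 53; 17 50 23; 53 23 52]
y = z − H·x̄ = [3]
S = H·P̄·Hᵀ + R = [372]
K = P̄·Hᵀ·S⁻¹ = [-28/93; -17/62; -21/62]
x' = x̄ + K·y = [-28/31, -51/62, -63/62]
P' = (I − K·H)·P̄ = [2816/93 -425/31 467/31; -425/31 683/31 -358/31; 467/31 -358/31 289/31]

x' = [-28/31, -51/62, -63/62]
P' = [2816/93 -425/31 467/31; -425/31 683/31 -358/31; 467/31 -358/31 289/31]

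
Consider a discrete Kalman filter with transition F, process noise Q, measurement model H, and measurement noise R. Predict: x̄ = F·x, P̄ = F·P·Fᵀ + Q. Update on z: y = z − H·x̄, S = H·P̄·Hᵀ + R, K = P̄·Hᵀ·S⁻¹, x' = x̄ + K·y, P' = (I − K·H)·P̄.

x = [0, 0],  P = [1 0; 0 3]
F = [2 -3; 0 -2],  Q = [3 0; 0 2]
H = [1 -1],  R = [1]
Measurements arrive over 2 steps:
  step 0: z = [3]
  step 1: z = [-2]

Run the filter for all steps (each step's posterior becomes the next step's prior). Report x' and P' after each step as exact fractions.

step 0: x̄ = F·x = [0, 0]
step 0: P̄ = F·P·Fᵀ + Q = [34 18; 18 14]
step 0: y = z − H·x̄ = [3]
step 0: S = H·P̄·Hᵀ + R = [13]
step 0: K = P̄·Hᵀ·S⁻¹ = [16/13; 4/13]
step 0: x' = x̄ + K·y = [48/13, 12/13]
step 0: P' = (I − K·H)·P̄ = [186/13 170/13; 170/13 166/13]
step 1: x̄ = F·x = [60/13, -24/13]
step 1: P̄ = F·P·Fᵀ + Q = [237/13 316/13; 316/13 690/13]
step 1: y = z − H·x̄ = [-110/13]
step 1: S = H·P̄·Hᵀ + R = [308/13]
step 1: K = P̄·Hᵀ·S⁻¹ = [-79/308; -17/14]
step 1: x' = x̄ + K·y = [95/14, 59/7]
step 1: P' = (I − K·H)·P̄ = [5135/308 237/14; 237/14 127/7]

step 0: x' = [48/13, 12/13], P' = [186/13 170/13; 170/13 166/13]
step 1: x' = [95/14, 59/7], P' = [5135/308 237/14; 237/14 127/7]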